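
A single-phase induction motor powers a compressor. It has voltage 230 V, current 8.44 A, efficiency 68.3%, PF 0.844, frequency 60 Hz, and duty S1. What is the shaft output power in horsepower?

1.5 HP

P_in = V·I·cosφ = 230 × 8.44 × 0.844 = 1638 W
P_out = η·P_in = 0.683 × 1638 = 1119 W
= 1119/746 = 1.5 HP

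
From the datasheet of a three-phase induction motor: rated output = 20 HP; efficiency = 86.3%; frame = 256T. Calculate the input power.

P_out = 20 × 746 = 14920 W
P_in = P_out/η = 14920/0.863 = 17289 W = 17.3 kW

17.3 kW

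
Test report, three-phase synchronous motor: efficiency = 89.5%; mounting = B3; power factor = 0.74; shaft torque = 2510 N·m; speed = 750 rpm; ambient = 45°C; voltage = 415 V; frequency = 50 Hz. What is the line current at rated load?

ω = 2π×750/60 = 78.54 rad/s; P_out = τω = 2510 × 78.54 = 197135 W
P_in = P_out / η = 197135 / 0.895 = 220263 W
I_L = P_in / (√3·V_L·cosφ) = 220263 / (1.732 × 415 × 0.74) = 414 A

414 A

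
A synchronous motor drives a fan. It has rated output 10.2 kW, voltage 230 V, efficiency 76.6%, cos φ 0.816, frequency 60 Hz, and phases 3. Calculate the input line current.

P_out = 10.2 kW = 10200 W
P_in = P_out / η = 10200 / 0.766 = 13316 W
I_L = P_in / (√3·V_L·cosφ) = 13316 / (1.732 × 230 × 0.816) = 41 A

41 A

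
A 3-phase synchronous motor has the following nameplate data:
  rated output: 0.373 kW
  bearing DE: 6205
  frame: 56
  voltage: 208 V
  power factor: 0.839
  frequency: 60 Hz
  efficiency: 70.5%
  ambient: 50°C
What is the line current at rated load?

P_out = 0.373 kW = 373 W
P_in = P_out / η = 373 / 0.705 = 529 W
I_L = P_in / (√3·V_L·cosφ) = 529 / (1.732 × 208 × 0.839) = 1.75 A

1.75 A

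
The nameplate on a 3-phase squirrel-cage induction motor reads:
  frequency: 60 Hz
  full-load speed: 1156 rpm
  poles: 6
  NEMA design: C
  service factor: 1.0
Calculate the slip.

3.7 %

n_s = 120f/p = 120×60/6 = 1200 rpm
s = (n_s − n)/n_s = (1200 − 1156)/1200 = 0.0367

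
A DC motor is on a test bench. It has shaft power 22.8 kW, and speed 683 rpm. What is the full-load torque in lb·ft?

235 lb·ft

ω = 2π × 683/60 = 71.52 rad/s
τ = P/ω = 22800/71.52 = 318.8 N·m
In lb·ft: 318.8/1.356 = 235 lb·ft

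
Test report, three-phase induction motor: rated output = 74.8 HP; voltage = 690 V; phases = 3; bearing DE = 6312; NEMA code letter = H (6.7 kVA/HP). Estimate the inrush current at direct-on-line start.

S_LR = 6.7 × 74.8 = 501.16 kVA
I_LR = S_LR/(√3·V_L) = 501160/(1.732×690) = 419 A

419 A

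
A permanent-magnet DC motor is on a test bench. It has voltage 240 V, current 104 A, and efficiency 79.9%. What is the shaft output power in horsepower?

P_in = V·I = 240 × 104 = 24960 W
P_out = η·P_in = 0.799 × 24960 = 19943 W
= 19943/746 = 26.7 HP

26.7 HP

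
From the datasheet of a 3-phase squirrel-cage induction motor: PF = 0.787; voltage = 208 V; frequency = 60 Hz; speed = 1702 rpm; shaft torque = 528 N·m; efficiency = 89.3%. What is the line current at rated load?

ω = 2π×1702/60 = 178.2 rad/s; P_out = τω = 528 × 178.2 = 94090 W
P_in = P_out / η = 94090 / 0.893 = 105364 W
I_L = P_in / (√3·V_L·cosφ) = 105364 / (1.732 × 208 × 0.787) = 372 A

372 A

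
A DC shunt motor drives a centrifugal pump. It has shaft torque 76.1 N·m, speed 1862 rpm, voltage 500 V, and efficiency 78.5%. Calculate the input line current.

37.8 A

ω = 2π×1862/60 = 195 rad/s; P_out = τω = 76.1 × 195 = 14840 W
P_in = P_out / η = 14840 / 0.785 = 18904 W
I = P_in / V = 18904 / 500 = 37.8 A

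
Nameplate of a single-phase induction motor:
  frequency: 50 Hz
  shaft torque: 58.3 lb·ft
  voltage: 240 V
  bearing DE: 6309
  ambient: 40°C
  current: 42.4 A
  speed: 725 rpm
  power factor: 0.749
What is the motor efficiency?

τ = 58.3 lb·ft × 1.356 = 79.05 N·m
ω = 2π × 725/60 = 75.92 rad/s; P_out = τω = 79.05 × 75.92 = 6001 W
P_in = V·I·cosφ = 240 × 42.4 × 0.749 = 7622 W
η = P_out / P_in = 6001 / 7622 = 0.787 = 78.7%

78.7 %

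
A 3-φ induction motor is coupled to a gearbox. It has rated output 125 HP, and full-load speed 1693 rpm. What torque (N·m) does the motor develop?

526 N·m

P_out = 125 × 746 = 93250 W
ω = 2π × 1693/60 = 177.3 rad/s
τ = P_out/ω = 93250/177.3 = 526 N·m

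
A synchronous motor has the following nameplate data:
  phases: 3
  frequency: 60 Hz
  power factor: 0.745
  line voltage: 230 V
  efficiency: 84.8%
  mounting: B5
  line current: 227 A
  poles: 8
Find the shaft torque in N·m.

606 N·m

P_in = √3·V·I·cosφ = 1.732 × 230 × 227 × 0.745 = 67369 W
P_out = η·P_in = 0.848 × 67369 = 57129 W
n = n_s = 120×60/8 = 900 rpm (synchronous)
ω = 2π×900/60 = 94.25 rad/s
τ = P_out/ω = 57129/94.25 = 606 N·m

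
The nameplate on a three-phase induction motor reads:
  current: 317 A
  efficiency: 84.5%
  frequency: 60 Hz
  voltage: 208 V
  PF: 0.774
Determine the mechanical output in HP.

100 HP

P_in = √3·V·I·cosφ = 1.732 × 208 × 317 × 0.774 = 88392 W
P_out = η·P_in = 0.845 × 88392 = 74691 W
= 74691/746 = 100 HP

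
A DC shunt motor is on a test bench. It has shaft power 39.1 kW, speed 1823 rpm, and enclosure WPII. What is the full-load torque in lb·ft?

ω = 2π × 1823/60 = 190.9 rad/s
τ = P/ω = 39100/190.9 = 204.8 N·m
In lb·ft: 204.8/1.356 = 151 lb·ft

151 lb·ft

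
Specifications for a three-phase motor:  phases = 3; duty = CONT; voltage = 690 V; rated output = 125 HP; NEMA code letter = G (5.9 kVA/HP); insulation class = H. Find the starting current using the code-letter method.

617 A

S_LR = 5.9 × 125 = 737.5 kVA
I_LR = S_LR/(√3·V_L) = 737500/(1.732×690) = 617 A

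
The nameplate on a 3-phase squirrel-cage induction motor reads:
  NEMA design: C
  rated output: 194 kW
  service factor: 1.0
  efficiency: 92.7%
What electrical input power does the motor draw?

P_out = 194000 W
P_in = P_out/η = 194000/0.927 = 209277 W = 209 kW

209 kW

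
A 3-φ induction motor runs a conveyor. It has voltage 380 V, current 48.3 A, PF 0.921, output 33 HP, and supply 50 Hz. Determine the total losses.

4660 W

P_in = √3·V·I·cosφ = 1.732×380×48.3×0.921 = 29278 W
P_out = 33×746 = 24618 W
Losses = P_in − P_out = 29278 − 24618 = 4660 W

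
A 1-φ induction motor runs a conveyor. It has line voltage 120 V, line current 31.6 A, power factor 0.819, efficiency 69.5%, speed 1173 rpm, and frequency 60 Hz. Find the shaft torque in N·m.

P_in = V·I·cosφ = 120 × 31.6 × 0.819 = 3106 W
P_out = η·P_in = 0.695 × 3106 = 2159 W
n = 1173 rpm
ω = 2π×1173/60 = 122.8 rad/s
τ = P_out/ω = 2159/122.8 = 17.6 N·m

17.6 N·m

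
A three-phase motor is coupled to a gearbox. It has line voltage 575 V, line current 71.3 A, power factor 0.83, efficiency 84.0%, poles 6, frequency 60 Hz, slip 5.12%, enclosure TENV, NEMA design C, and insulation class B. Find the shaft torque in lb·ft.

306 lb·ft

P_in = √3·V·I·cosφ = 1.732 × 575 × 71.3 × 0.83 = 58936 W
P_out = η·P_in = 0.84 × 58936 = 49506 W
n_s = 120×60/6 = 1200 rpm; n = 1200×(1−0.0512) = 1139 rpm
ω = 2π×1139/60 = 119.3 rad/s
τ = P_out/ω = 49506/119.3 = 415 N·m
In lb·ft: 415/1.356 = 306 lb·ft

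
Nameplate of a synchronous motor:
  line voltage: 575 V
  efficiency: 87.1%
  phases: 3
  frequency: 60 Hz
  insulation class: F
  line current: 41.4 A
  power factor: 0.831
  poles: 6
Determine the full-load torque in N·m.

P_in = √3·V·I·cosφ = 1.732 × 575 × 41.4 × 0.831 = 34262 W
P_out = η·P_in = 0.871 × 34262 = 29842 W
n = n_s = 120×60/6 = 1200 rpm (synchronous)
ω = 2π×1200/60 = 125.7 rad/s
τ = P_out/ω = 29842/125.7 = 237 N·m

237 N·m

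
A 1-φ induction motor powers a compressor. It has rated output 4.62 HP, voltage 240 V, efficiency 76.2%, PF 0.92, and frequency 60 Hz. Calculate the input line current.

P_out = 4.62 × 746 = 3447 W
P_in = P_out / η = 3447 / 0.762 = 4524 W
I = P_in / (V·cosφ) = 4524 / (240 × 0.92) = 20.5 A

20.5 A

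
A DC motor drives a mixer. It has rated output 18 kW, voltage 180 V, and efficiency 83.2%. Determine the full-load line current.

P_out = 18 kW = 18000 W
P_in = P_out / η = 18000 / 0.832 = 21635 W
I = P_in / V = 21635 / 180 = 120 A

120 A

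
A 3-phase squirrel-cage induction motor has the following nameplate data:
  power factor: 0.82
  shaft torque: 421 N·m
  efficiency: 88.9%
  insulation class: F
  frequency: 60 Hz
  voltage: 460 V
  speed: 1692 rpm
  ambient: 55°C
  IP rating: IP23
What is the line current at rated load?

128 A

ω = 2π×1692/60 = 177.2 rad/s; P_out = τω = 421 × 177.2 = 74601 W
P_in = P_out / η = 74601 / 0.889 = 83916 W
I_L = P_in / (√3·V_L·cosφ) = 83916 / (1.732 × 460 × 0.82) = 128 A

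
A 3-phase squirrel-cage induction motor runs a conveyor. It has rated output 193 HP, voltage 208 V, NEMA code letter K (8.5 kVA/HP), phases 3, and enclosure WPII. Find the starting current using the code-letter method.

4550 A

S_LR = 8.5 × 193 = 1640.5 kVA
I_LR = S_LR/(√3·V_L) = 1640500/(1.732×208) = 4550 A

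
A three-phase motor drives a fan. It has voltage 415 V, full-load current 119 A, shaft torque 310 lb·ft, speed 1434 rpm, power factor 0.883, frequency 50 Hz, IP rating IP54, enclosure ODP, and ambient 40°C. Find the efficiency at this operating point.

83.6 %

τ = 310 lb·ft × 1.356 = 420.4 N·m
ω = 2π × 1434/60 = 150.2 rad/s; P_out = τω = 420.4 × 150.2 = 63144 W
P_in = √3·V_L·I_L·cosφ = 1.732 × 415 × 119 × 0.883 = 75527 W
η = P_out / P_in = 63144 / 75527 = 0.836 = 83.6%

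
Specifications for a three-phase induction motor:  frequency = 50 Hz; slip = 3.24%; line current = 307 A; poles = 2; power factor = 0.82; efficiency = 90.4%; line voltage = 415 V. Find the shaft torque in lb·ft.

P_in = √3·V·I·cosφ = 1.732 × 415 × 307 × 0.82 = 180946 W
P_out = η·P_in = 0.904 × 180946 = 163575 W
n_s = 120×50/2 = 3000 rpm; n = 3000×(1−0.0324) = 2903 rpm
ω = 2π×2903/60 = 304 rad/s
τ = P_out/ω = 163575/304 = 538.1 N·m
In lb·ft: 538.1/1.356 = 397 lb·ft

397 lb·ft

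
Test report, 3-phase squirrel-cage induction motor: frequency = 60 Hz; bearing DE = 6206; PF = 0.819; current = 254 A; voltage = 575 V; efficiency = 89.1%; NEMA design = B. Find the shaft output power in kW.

P_in = √3·V·I·cosφ = 1.732 × 575 × 254 × 0.819 = 207173 W
P_out = η·P_in = 0.891 × 207173 = 184591 W

185 kW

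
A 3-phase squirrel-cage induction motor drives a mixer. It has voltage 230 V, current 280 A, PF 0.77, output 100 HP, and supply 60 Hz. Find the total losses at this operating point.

11.3 kW

P_in = √3·V·I·cosφ = 1.732×230×280×0.77 = 85886 W
P_out = 100×746 = 74600 W
Losses = P_in − P_out = 85886 − 74600 = 11286 W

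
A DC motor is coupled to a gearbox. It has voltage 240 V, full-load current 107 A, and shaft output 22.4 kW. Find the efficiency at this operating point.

P_out = 22.4 kW = 22400 W
P_in = V·I = 240 × 107 = 25680 W
η = P_out / P_in = 22400 / 25680 = 0.872 = 87.2%

87.2 %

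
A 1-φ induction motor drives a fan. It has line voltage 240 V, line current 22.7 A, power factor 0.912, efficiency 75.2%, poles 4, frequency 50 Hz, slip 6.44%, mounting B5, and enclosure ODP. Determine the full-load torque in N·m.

P_in = V·I·cosφ = 240 × 22.7 × 0.912 = 4969 W
P_out = η·P_in = 0.752 × 4969 = 3737 W
n_s = 120×50/4 = 1500 rpm; n = 1500×(1−0.0644) = 1403 rpm
ω = 2π×1403/60 = 146.9 rad/s
τ = P_out/ω = 3737/146.9 = 25.4 N·m

25.4 N·m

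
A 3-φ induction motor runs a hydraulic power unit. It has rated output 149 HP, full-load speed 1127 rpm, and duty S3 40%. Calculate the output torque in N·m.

942 N·m

P_out = 149 × 746 = 111154 W
ω = 2π × 1127/60 = 118 rad/s
τ = P_out/ω = 111154/118 = 942 N·m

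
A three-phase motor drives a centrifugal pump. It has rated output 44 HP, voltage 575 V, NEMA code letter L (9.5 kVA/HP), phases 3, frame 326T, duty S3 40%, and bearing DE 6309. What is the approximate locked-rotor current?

420 A

S_LR = 9.5 × 44 = 418 kVA
I_LR = S_LR/(√3·V_L) = 418000/(1.732×575) = 420 A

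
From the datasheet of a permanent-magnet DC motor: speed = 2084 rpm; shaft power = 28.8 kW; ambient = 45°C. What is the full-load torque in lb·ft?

ω = 2π × 2084/60 = 218.2 rad/s
τ = P/ω = 28800/218.2 = 132 N·m
In lb·ft: 132/1.356 = 97.3 lb·ft

97.3 lb·ft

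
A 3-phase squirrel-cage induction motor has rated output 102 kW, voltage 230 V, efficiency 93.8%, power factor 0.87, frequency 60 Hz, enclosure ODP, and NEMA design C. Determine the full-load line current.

P_out = 102 kW = 102000 W
P_in = P_out / η = 102000 / 0.938 = 108742 W
I_L = P_in / (√3·V_L·cosφ) = 108742 / (1.732 × 230 × 0.87) = 314 A

314 A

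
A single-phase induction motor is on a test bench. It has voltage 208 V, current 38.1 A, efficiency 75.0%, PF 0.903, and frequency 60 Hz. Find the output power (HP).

P_in = V·I·cosφ = 208 × 38.1 × 0.903 = 7156 W
P_out = η·P_in = 0.75 × 7156 = 5367 W
= 5367/746 = 7.19 HP

7.19 HP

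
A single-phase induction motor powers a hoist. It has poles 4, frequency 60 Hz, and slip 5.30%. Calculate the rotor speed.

n_s = 120f/p = 120×60/4 = 1800 rpm
n = n_s(1 − s) = 1800 × (1 − 0.053) = 1705 rpm

1705 rpm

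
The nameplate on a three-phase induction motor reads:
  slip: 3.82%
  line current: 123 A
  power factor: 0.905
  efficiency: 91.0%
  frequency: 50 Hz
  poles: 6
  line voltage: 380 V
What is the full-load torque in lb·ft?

P_in = √3·V·I·cosφ = 1.732 × 380 × 123 × 0.905 = 73263 W
P_out = η·P_in = 0.91 × 73263 = 66669 W
n_s = 120×50/6 = 1000 rpm; n = 1000×(1−0.0382) = 962 rpm
ω = 2π×962/60 = 100.7 rad/s
τ = P_out/ω = 66669/100.7 = 662.1 N·m
In lb·ft: 662.1/1.356 = 488 lb·ft

488 lb·ft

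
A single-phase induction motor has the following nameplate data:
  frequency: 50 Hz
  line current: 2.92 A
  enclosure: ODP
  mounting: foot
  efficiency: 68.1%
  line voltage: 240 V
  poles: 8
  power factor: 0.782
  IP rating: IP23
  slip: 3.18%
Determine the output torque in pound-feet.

P_in = V·I·cosφ = 240 × 2.92 × 0.782 = 548 W
P_out = η·P_in = 0.681 × 548 = 373 W
n_s = 120×50/8 = 750 rpm; n = 750×(1−0.0318) = 726 rpm
ω = 2π×726/60 = 76.03 rad/s
τ = P_out/ω = 373/76.03 = 4.906 N·m
In lb·ft: 4.906/1.356 = 3.62 lb·ft

3.62 lb·ft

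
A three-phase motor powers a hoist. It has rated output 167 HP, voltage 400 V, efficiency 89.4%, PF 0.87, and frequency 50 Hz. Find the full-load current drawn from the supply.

P_out = 167 × 746 = 124582 W
P_in = P_out / η = 124582 / 0.894 = 139353 W
I_L = P_in / (√3·V_L·cosφ) = 139353 / (1.732 × 400 × 0.87) = 231 A

231 A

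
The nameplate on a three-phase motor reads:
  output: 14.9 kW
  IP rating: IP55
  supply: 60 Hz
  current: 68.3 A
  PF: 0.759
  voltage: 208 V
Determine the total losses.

P_in = √3·V·I·cosφ = 1.732×208×68.3×0.759 = 18676 W
P_out = 14900 W
Losses = P_in − P_out = 18676 − 14900 = 3776 W

3.78 kW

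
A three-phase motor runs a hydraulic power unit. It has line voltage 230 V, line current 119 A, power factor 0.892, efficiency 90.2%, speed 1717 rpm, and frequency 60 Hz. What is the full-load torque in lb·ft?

P_in = √3·V·I·cosφ = 1.732 × 230 × 119 × 0.892 = 42285 W
P_out = η·P_in = 0.902 × 42285 = 38141 W
n = 1717 rpm
ω = 2π×1717/60 = 179.8 rad/s
τ = P_out/ω = 38141/179.8 = 212.1 N·m
In lb·ft: 212.1/1.356 = 156 lb·ft

156 lb·ft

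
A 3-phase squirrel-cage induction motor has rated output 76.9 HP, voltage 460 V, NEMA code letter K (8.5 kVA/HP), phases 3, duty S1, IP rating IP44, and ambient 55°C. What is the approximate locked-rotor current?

S_LR = 8.5 × 76.9 = 653.65 kVA
I_LR = S_LR/(√3·V_L) = 653650/(1.732×460) = 820 A

820 A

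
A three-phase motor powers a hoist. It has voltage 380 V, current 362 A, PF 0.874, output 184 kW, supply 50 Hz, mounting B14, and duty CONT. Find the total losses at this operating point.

P_in = √3·V·I·cosφ = 1.732×380×362×0.874 = 208234 W
P_out = 184000 W
Losses = P_in − P_out = 208234 − 184000 = 24234 W

24.2 kW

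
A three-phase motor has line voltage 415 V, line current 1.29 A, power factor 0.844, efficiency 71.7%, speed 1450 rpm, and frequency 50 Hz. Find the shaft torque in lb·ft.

2.73 lb·ft

P_in = √3·V·I·cosφ = 1.732 × 415 × 1.29 × 0.844 = 783 W
P_out = η·P_in = 0.717 × 783 = 561 W
n = 1450 rpm
ω = 2π×1450/60 = 151.8 rad/s
τ = P_out/ω = 561/151.8 = 3.696 N·m
In lb·ft: 3.696/1.356 = 2.73 lb·ft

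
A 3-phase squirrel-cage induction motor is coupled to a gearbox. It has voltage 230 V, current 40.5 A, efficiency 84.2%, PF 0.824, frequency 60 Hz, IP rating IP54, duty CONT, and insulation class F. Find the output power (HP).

P_in = √3·V·I·cosφ = 1.732 × 230 × 40.5 × 0.824 = 13294 W
P_out = η·P_in = 0.842 × 13294 = 11194 W
= 11194/746 = 15 HP

15 HP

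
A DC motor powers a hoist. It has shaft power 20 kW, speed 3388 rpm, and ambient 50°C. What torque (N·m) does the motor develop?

56.4 N·m

ω = 2π × 3388/60 = 354.8 rad/s
τ = P/ω = 20000/354.8 = 56.4 N·m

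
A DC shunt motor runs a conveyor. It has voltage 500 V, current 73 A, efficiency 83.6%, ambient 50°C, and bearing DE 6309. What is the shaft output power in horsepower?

40.9 HP

P_in = V·I = 500 × 73 = 36500 W
P_out = η·P_in = 0.836 × 36500 = 30514 W
= 30514/746 = 40.9 HP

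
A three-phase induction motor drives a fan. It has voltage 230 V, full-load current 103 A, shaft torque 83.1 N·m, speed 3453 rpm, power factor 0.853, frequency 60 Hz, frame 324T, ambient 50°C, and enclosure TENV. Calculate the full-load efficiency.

85.9 %

ω = 2π × 3453/60 = 361.6 rad/s; P_out = τω = 83.1 × 361.6 = 30049 W
P_in = √3·V_L·I_L·cosφ = 1.732 × 230 × 103 × 0.853 = 35000 W
η = P_out / P_in = 30049 / 35000 = 0.859 = 85.9%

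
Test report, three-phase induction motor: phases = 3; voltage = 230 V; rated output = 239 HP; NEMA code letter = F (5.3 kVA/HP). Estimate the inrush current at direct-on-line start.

3180 A

S_LR = 5.3 × 239 = 1266.7 kVA
I_LR = S_LR/(√3·V_L) = 1266700/(1.732×230) = 3180 A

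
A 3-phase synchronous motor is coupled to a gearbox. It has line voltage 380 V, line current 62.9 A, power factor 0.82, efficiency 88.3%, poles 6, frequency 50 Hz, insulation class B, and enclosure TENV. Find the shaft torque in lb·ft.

211 lb·ft

P_in = √3·V·I·cosφ = 1.732 × 380 × 62.9 × 0.82 = 33947 W
P_out = η·P_in = 0.883 × 33947 = 29975 W
n = n_s = 120×50/6 = 1000 rpm (synchronous)
ω = 2π×1000/60 = 104.7 rad/s
τ = P_out/ω = 29975/104.7 = 286.3 N·m
In lb·ft: 286.3/1.356 = 211 lb·ft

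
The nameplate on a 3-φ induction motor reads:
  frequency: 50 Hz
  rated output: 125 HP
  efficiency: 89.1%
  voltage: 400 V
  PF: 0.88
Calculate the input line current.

172 A

P_out = 125 × 746 = 93250 W
P_in = P_out / η = 93250 / 0.891 = 104658 W
I_L = P_in / (√3·V_L·cosφ) = 104658 / (1.732 × 400 × 0.88) = 172 A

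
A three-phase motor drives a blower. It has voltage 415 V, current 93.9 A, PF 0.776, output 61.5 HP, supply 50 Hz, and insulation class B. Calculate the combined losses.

P_in = √3·V·I·cosφ = 1.732×415×93.9×0.776 = 52375 W
P_out = 61.5×746 = 45879 W
Losses = P_in − P_out = 52375 − 45879 = 6496 W

6500 W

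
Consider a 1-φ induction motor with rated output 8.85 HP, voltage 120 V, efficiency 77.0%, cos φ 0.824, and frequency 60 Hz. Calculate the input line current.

86.7 A

P_out = 8.85 × 746 = 6602 W
P_in = P_out / η = 6602 / 0.770 = 8574 W
I = P_in / (V·cosφ) = 8574 / (120 × 0.824) = 86.7 A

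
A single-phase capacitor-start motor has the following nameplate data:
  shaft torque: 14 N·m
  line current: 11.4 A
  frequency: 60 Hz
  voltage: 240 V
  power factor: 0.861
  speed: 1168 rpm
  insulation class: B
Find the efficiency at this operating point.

ω = 2π × 1168/60 = 122.3 rad/s; P_out = τω = 14 × 122.3 = 1712 W
P_in = V·I·cosφ = 240 × 11.4 × 0.861 = 2356 W
η = P_out / P_in = 1712 / 2356 = 0.727 = 72.7%

72.7 %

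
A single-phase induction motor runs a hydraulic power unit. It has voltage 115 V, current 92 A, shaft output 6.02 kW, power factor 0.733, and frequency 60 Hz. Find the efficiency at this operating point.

77.6 %

P_out = 6.02 kW = 6020 W
P_in = V·I·cosφ = 115 × 92 × 0.733 = 7755 W
η = P_out / P_in = 6020 / 7755 = 0.776 = 77.6%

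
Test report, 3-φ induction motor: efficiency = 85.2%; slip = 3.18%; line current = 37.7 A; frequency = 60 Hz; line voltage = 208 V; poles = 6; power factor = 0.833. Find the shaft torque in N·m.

P_in = √3·V·I·cosφ = 1.732 × 208 × 37.7 × 0.833 = 11314 W
P_out = η·P_in = 0.852 × 11314 = 9640 W
n_s = 120×60/6 = 1200 rpm; n = 1200×(1−0.0318) = 1162 rpm
ω = 2π×1162/60 = 121.7 rad/s
τ = P_out/ω = 9640/121.7 = 79.2 N·m

79.2 N·m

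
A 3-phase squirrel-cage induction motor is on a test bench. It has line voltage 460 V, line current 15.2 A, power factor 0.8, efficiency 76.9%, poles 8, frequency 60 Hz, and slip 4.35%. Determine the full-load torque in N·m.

P_in = √3·V·I·cosφ = 1.732 × 460 × 15.2 × 0.8 = 9688 W
P_out = η·P_in = 0.769 × 9688 = 7450 W
n_s = 120×60/8 = 900 rpm; n = 900×(1−0.0435) = 861 rpm
ω = 2π×861/60 = 90.16 rad/s
τ = P_out/ω = 7450/90.16 = 82.6 N·m

82.6 N·m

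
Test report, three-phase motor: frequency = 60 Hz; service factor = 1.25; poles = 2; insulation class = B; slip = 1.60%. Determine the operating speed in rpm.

n_s = 120f/p = 120×60/2 = 3600 rpm
n = n_s(1 − s) = 3600 × (1 − 0.016) = 3542 rpm

3542 rpm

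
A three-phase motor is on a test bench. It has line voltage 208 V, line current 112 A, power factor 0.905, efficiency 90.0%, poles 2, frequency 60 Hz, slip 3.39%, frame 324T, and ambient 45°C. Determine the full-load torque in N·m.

90.2 N·m

P_in = √3·V·I·cosφ = 1.732 × 208 × 112 × 0.905 = 36516 W
P_out = η·P_in = 0.9 × 36516 = 32864 W
n_s = 120×60/2 = 3600 rpm; n = 3600×(1−0.0339) = 3478 rpm
ω = 2π×3478/60 = 364.2 rad/s
τ = P_out/ω = 32864/364.2 = 90.2 N·m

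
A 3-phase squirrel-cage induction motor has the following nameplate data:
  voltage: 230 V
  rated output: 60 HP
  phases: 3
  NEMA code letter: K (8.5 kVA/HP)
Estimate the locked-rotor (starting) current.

1280 A

S_LR = 8.5 × 60 = 510 kVA
I_LR = S_LR/(√3·V_L) = 510000/(1.732×230) = 1280 A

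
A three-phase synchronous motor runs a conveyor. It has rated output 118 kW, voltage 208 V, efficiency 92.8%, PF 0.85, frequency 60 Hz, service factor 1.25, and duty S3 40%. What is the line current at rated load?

P_out = 118 kW = 118000 W
P_in = P_out / η = 118000 / 0.928 = 127155 W
I_L = P_in / (√3·V_L·cosφ) = 127155 / (1.732 × 208 × 0.85) = 415 A

415 A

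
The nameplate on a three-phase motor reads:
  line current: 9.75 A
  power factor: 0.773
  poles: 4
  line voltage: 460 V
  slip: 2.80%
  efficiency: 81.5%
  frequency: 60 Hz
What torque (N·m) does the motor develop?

26.7 N·m

P_in = √3·V·I·cosφ = 1.732 × 460 × 9.75 × 0.773 = 6005 W
P_out = η·P_in = 0.815 × 6005 = 4894 W
n_s = 120×60/4 = 1800 rpm; n = 1800×(1−0.028) = 1750 rpm
ω = 2π×1750/60 = 183.3 rad/s
τ = P_out/ω = 4894/183.3 = 26.7 N·m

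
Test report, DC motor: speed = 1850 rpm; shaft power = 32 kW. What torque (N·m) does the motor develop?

165 N·m

ω = 2π × 1850/60 = 193.7 rad/s
τ = P/ω = 32000/193.7 = 165 N·m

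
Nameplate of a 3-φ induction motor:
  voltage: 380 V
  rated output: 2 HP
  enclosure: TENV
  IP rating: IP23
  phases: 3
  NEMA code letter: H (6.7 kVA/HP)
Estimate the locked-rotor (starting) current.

20.4 A

S_LR = 6.7 × 2 = 13.4 kVA
I_LR = S_LR/(√3·V_L) = 13400/(1.732×380) = 20.4 A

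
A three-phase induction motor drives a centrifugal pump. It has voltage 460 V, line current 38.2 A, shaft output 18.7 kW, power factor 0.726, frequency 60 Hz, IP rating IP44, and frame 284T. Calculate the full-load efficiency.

84.6 %

P_out = 18.7 kW = 18700 W
P_in = √3·V_L·I_L·cosφ = 1.732 × 460 × 38.2 × 0.726 = 22096 W
η = P_out / P_in = 18700 / 22096 = 0.846 = 84.6%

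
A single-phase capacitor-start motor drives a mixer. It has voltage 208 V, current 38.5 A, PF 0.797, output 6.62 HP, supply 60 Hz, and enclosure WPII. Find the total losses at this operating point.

1440 W

P_in = V·I·cosφ = 208×38.5×0.797 = 6382 W
P_out = 6.62×746 = 4939 W
Losses = P_in − P_out = 6382 − 4939 = 1443 W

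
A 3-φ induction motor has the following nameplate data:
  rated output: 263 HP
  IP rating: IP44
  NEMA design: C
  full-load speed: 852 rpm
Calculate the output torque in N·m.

2200 N·m

P_out = 263 × 746 = 196198 W
ω = 2π × 852/60 = 89.22 rad/s
τ = P_out/ω = 196198/89.22 = 2200 N·m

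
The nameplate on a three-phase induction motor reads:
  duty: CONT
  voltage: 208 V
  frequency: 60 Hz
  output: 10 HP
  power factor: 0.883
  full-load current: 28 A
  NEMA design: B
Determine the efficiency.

P_out = 10 × 746 = 7460 W
P_in = √3·V_L·I_L·cosφ = 1.732 × 208 × 28 × 0.883 = 8907 W
η = P_out / P_in = 7460 / 8907 = 0.838 = 83.8%

83.8 %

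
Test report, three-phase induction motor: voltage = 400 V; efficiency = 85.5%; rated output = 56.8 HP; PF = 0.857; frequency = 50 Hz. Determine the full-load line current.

83.5 A

P_out = 56.8 × 746 = 42373 W
P_in = P_out / η = 42373 / 0.855 = 49559 W
I_L = P_in / (√3·V_L·cosφ) = 49559 / (1.732 × 400 × 0.857) = 83.5 A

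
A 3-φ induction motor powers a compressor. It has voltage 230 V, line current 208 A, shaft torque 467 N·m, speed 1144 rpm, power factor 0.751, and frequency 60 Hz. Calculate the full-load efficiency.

ω = 2π × 1144/60 = 119.8 rad/s; P_out = τω = 467 × 119.8 = 55947 W
P_in = √3·V_L·I_L·cosφ = 1.732 × 230 × 208 × 0.751 = 62227 W
η = P_out / P_in = 55947 / 62227 = 0.899 = 89.9%

89.9 %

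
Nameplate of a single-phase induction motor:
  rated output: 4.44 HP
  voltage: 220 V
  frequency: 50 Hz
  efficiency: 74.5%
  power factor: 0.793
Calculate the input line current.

P_out = 4.44 × 746 = 3312 W
P_in = P_out / η = 3312 / 0.745 = 4446 W
I = P_in / (V·cosφ) = 4446 / (220 × 0.793) = 25.5 A

25.5 A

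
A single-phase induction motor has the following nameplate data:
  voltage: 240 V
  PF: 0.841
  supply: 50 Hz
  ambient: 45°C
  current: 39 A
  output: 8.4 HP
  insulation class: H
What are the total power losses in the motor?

P_in = V·I·cosφ = 240×39×0.841 = 7872 W
P_out = 8.4×746 = 6266 W
Losses = P_in − P_out = 7872 − 6266 = 1606 W

1.61 kW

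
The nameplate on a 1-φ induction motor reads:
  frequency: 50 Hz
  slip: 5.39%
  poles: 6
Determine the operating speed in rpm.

946 rpm

n_s = 120f/p = 120×50/6 = 1000 rpm
n = n_s(1 − s) = 1000 × (1 − 0.0539) = 946 rpm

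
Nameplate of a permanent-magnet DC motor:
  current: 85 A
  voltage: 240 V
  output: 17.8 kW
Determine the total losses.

P_in = V·I = 240×85 = 20400 W
P_out = 17800 W
Losses = P_in − P_out = 20400 − 17800 = 2600 W

2600 W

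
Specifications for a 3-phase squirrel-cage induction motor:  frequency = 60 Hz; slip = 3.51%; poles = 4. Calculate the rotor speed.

n_s = 120f/p = 120×60/4 = 1800 rpm
n = n_s(1 − s) = 1800 × (1 − 0.0351) = 1737 rpm

1737 rpm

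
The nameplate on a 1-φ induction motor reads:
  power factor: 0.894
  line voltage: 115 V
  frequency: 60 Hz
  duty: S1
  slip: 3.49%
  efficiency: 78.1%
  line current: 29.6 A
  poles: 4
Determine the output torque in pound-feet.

P_in = V·I·cosφ = 115 × 29.6 × 0.894 = 3043 W
P_out = η·P_in = 0.781 × 3043 = 2377 W
n_s = 120×60/4 = 1800 rpm; n = 1800×(1−0.0349) = 1737 rpm
ω = 2π×1737/60 = 181.9 rad/s
τ = P_out/ω = 2377/181.9 = 13.07 N·m
In lb·ft: 13.07/1.356 = 9.64 lb·ft

9.64 lb·ft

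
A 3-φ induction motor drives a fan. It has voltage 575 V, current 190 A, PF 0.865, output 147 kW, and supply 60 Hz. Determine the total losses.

P_in = √3·V·I·cosφ = 1.732×575×190×0.865 = 163676 W
P_out = 147000 W
Losses = P_in − P_out = 163676 − 147000 = 16676 W

16700 W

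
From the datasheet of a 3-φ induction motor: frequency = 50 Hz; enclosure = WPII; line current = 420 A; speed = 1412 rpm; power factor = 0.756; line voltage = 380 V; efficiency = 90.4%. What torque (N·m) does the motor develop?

P_in = √3·V·I·cosφ = 1.732 × 380 × 420 × 0.756 = 208979 W
P_out = η·P_in = 0.904 × 208979 = 188917 W
n = 1412 rpm
ω = 2π×1412/60 = 147.9 rad/s
τ = P_out/ω = 188917/147.9 = 1280 N·m

1280 N·m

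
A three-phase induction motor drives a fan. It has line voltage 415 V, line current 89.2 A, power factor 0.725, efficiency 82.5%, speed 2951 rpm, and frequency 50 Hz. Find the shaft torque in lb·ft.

91.5 lb·ft

P_in = √3·V·I·cosφ = 1.732 × 415 × 89.2 × 0.725 = 46484 W
P_out = η·P_in = 0.825 × 46484 = 38349 W
n = 2951 rpm
ω = 2π×2951/60 = 309 rad/s
τ = P_out/ω = 38349/309 = 124.1 N·m
In lb·ft: 124.1/1.356 = 91.5 lb·ft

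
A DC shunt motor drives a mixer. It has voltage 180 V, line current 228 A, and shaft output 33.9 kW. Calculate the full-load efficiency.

P_out = 33.9 kW = 33900 W
P_in = V·I = 180 × 228 = 41040 W
η = P_out / P_in = 33900 / 41040 = 0.826 = 82.6%

82.6 %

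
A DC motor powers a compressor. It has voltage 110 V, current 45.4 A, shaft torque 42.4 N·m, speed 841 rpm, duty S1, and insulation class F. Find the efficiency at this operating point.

74.8 %

ω = 2π × 841/60 = 88.07 rad/s; P_out = τω = 42.4 × 88.07 = 3734 W
P_in = V·I = 110 × 45.4 = 4994 W
η = P_out / P_in = 3734 / 4994 = 0.748 = 74.8%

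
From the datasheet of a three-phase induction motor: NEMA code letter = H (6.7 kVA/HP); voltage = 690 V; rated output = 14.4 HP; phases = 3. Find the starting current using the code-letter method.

80.7 A

S_LR = 6.7 × 14.4 = 96.48 kVA
I_LR = S_LR/(√3·V_L) = 96480/(1.732×690) = 80.7 A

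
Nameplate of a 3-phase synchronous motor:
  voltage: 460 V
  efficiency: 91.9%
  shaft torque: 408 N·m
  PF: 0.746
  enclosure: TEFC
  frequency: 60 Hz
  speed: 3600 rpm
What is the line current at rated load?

282 A

ω = 2π×3600/60 = 377 rad/s; P_out = τω = 408 × 377 = 153816 W
P_in = P_out / η = 153816 / 0.919 = 167373 W
I_L = P_in / (√3·V_L·cosφ) = 167373 / (1.732 × 460 × 0.746) = 282 A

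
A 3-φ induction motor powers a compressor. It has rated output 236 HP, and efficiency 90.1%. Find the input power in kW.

P_out = 236 × 746 = 176056 W
P_in = P_out/η = 176056/0.901 = 195401 W = 195 kW

195 kW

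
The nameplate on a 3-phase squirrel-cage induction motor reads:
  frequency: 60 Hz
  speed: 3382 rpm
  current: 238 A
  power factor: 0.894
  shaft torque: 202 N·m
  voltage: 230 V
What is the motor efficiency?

84.4 %

ω = 2π × 3382/60 = 354.2 rad/s; P_out = τω = 202 × 354.2 = 71548 W
P_in = √3·V_L·I_L·cosφ = 1.732 × 230 × 238 × 0.894 = 84760 W
η = P_out / P_in = 71548 / 84760 = 0.844 = 84.4%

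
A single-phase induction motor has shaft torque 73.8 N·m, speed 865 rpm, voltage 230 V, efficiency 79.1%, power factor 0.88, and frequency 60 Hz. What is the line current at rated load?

ω = 2π×865/60 = 90.58 rad/s; P_out = τω = 73.8 × 90.58 = 6685 W
P_in = P_out / η = 6685 / 0.791 = 8451 W
I = P_in / (V·cosφ) = 8451 / (230 × 0.88) = 41.8 A

41.8 A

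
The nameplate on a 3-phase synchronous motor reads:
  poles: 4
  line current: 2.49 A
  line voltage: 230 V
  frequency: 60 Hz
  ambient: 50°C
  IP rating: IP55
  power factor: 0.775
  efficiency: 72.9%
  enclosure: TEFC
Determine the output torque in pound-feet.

P_in = √3·V·I·cosφ = 1.732 × 230 × 2.49 × 0.775 = 769 W
P_out = η·P_in = 0.729 × 769 = 561 W
n = n_s = 120×60/4 = 1800 rpm (synchronous)
ω = 2π×1800/60 = 188.5 rad/s
τ = P_out/ω = 561/188.5 = 2.976 N·m
In lb·ft: 2.976/1.356 = 2.19 lb·ft

2.19 lb·ft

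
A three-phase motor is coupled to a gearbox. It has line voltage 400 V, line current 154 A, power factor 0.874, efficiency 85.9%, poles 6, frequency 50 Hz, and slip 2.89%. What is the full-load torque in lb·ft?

P_in = √3·V·I·cosφ = 1.732 × 400 × 154 × 0.874 = 93248 W
P_out = η·P_in = 0.859 × 93248 = 80100 W
n_s = 120×50/6 = 1000 rpm; n = 1000×(1−0.0289) = 971 rpm
ω = 2π×971/60 = 101.7 rad/s
τ = P_out/ω = 80100/101.7 = 787.6 N·m
In lb·ft: 787.6/1.356 = 581 lb·ft

581 lb·ft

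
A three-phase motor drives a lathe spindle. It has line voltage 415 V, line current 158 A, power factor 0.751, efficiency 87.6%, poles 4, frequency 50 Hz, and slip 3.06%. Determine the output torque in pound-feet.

P_in = √3·V·I·cosφ = 1.732 × 415 × 158 × 0.751 = 85289 W
P_out = η·P_in = 0.876 × 85289 = 74713 W
n_s = 120×50/4 = 1500 rpm; n = 1500×(1−0.0306) = 1454 rpm
ω = 2π×1454/60 = 152.3 rad/s
τ = P_out/ω = 74713/152.3 = 490.6 N·m
In lb·ft: 490.6/1.356 = 362 lb·ft

362 lb·ft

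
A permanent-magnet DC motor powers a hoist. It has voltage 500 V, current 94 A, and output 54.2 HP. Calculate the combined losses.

6.57 kW

P_in = V·I = 500×94 = 47000 W
P_out = 54.2×746 = 40433 W
Losses = P_in − P_out = 47000 − 40433 = 6567 W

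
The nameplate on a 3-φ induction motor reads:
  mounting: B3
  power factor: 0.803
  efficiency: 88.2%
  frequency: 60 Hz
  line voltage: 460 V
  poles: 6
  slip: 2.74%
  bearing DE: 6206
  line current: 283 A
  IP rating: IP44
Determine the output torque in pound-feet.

964 lb·ft

P_in = √3·V·I·cosφ = 1.732 × 460 × 283 × 0.803 = 181054 W
P_out = η·P_in = 0.882 × 181054 = 159690 W
n_s = 120×60/6 = 1200 rpm; n = 1200×(1−0.0274) = 1167 rpm
ω = 2π×1167/60 = 122.2 rad/s
τ = P_out/ω = 159690/122.2 = 1307 N·m
In lb·ft: 1307/1.356 = 964 lb·ft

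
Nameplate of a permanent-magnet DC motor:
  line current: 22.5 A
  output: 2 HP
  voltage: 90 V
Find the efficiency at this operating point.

73.7 %

P_out = 2 × 746 = 1492 W
P_in = V·I = 90 × 22.5 = 2025 W
η = P_out / P_in = 1492 / 2025 = 0.737 = 73.7%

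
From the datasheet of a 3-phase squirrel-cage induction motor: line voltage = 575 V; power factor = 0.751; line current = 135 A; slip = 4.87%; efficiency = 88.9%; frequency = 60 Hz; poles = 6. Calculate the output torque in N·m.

751 N·m

P_in = √3·V·I·cosφ = 1.732 × 575 × 135 × 0.751 = 100969 W
P_out = η·P_in = 0.889 × 100969 = 89761 W
n_s = 120×60/6 = 1200 rpm; n = 1200×(1−0.0487) = 1142 rpm
ω = 2π×1142/60 = 119.6 rad/s
τ = P_out/ω = 89761/119.6 = 751 N·m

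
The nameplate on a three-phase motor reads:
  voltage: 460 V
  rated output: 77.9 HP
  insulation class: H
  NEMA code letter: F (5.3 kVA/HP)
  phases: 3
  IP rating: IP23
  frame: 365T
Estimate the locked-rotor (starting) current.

S_LR = 5.3 × 77.9 = 412.87 kVA
I_LR = S_LR/(√3·V_L) = 412870/(1.732×460) = 518 A

518 A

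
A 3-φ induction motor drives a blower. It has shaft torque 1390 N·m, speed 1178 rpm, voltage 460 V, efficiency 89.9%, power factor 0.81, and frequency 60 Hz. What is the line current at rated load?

ω = 2π×1178/60 = 123.4 rad/s; P_out = τω = 1390 × 123.4 = 171526 W
P_in = P_out / η = 171526 / 0.899 = 190796 W
I_L = P_in / (√3·V_L·cosφ) = 190796 / (1.732 × 460 × 0.81) = 296 A

296 A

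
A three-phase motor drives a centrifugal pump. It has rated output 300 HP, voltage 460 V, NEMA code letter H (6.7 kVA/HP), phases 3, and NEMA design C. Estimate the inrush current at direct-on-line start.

S_LR = 6.7 × 300 = 2010 kVA
I_LR = S_LR/(√3·V_L) = 2010000/(1.732×460) = 2520 A

2520 A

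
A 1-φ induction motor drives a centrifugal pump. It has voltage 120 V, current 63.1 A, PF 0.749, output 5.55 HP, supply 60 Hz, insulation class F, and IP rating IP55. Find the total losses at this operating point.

P_in = V·I·cosφ = 120×63.1×0.749 = 5671 W
P_out = 5.55×746 = 4140 W
Losses = P_in − P_out = 5671 − 4140 = 1531 W

1530 W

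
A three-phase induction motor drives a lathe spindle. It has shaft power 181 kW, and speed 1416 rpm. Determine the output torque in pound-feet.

900 lb·ft

ω = 2π × 1416/60 = 148.3 rad/s
τ = P/ω = 181000/148.3 = 1220 N·m
In lb·ft: 1220/1.356 = 900 lb·ft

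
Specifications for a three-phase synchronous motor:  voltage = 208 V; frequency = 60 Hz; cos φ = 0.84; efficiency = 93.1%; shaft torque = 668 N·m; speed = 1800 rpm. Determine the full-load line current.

447 A

ω = 2π×1800/60 = 188.5 rad/s; P_out = τω = 668 × 188.5 = 125918 W
P_in = P_out / η = 125918 / 0.931 = 135250 W
I_L = P_in / (√3·V_L·cosφ) = 135250 / (1.732 × 208 × 0.84) = 447 A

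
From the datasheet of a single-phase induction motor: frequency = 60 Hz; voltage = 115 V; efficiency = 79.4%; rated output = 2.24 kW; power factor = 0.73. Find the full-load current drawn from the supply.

P_out = 2.24 kW = 2240 W
P_in = P_out / η = 2240 / 0.794 = 2821 W
I = P_in / (V·cosφ) = 2821 / (115 × 0.73) = 33.6 A

33.6 A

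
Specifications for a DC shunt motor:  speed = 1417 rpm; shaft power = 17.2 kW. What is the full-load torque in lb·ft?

ω = 2π × 1417/60 = 148.4 rad/s
τ = P/ω = 17200/148.4 = 115.9 N·m
In lb·ft: 115.9/1.356 = 85.5 lb·ft

85.5 lb·ft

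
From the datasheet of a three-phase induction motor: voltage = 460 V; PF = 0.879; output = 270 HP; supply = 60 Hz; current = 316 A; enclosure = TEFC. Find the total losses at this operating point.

P_in = √3·V·I·cosφ = 1.732×460×316×0.879 = 221300 W
P_out = 270×746 = 201420 W
Losses = P_in − P_out = 221300 − 201420 = 19880 W

19.9 kW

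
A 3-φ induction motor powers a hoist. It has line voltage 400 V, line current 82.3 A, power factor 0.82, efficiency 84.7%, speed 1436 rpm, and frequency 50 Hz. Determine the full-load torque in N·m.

263 N·m

P_in = √3·V·I·cosφ = 1.732 × 400 × 82.3 × 0.82 = 46754 W
P_out = η·P_in = 0.847 × 46754 = 39601 W
n = 1436 rpm
ω = 2π×1436/60 = 150.4 rad/s
τ = P_out/ω = 39601/150.4 = 263 N·m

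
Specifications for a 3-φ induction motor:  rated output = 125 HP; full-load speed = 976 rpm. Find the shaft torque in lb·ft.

P_out = 125 × 746 = 93250 W
ω = 2π × 976/60 = 102.2 rad/s
τ = P_out/ω = 93250/102.2 = 912.4 N·m
In lb·ft: 912.4/1.356 = 673 lb·ft

673 lb·ft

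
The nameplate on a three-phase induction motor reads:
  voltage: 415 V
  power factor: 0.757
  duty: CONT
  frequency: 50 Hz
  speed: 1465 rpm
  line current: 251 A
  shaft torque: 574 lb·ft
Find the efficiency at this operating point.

87.4 %

τ = 574 lb·ft × 1.356 = 778.3 N·m
ω = 2π × 1465/60 = 153.4 rad/s; P_out = τω = 778.3 × 153.4 = 119391 W
P_in = √3·V_L·I_L·cosφ = 1.732 × 415 × 251 × 0.757 = 136573 W
η = P_out / P_in = 119391 / 136573 = 0.874 = 87.4%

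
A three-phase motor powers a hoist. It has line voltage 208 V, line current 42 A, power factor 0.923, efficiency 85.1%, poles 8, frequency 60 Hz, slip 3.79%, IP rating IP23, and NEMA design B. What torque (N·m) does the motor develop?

131 N·m

P_in = √3·V·I·cosφ = 1.732 × 208 × 42 × 0.923 = 13966 W
P_out = η·P_in = 0.851 × 13966 = 11885 W
n_s = 120×60/8 = 900 rpm; n = 900×(1−0.0379) = 866 rpm
ω = 2π×866/60 = 90.69 rad/s
τ = P_out/ω = 11885/90.69 = 131 N·m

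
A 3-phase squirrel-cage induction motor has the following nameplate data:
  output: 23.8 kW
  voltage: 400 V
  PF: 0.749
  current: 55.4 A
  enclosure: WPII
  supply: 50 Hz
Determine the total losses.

4.95 kW

P_in = √3·V·I·cosφ = 1.732×400×55.4×0.749 = 28747 W
P_out = 23800 W
Losses = P_in − P_out = 28747 − 23800 = 4947 W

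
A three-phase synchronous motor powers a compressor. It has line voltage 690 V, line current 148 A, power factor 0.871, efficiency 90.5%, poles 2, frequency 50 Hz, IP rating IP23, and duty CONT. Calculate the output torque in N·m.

P_in = √3·V·I·cosφ = 1.732 × 690 × 148 × 0.871 = 154055 W
P_out = η·P_in = 0.905 × 154055 = 139420 W
n = n_s = 120×50/2 = 3000 rpm (synchronous)
ω = 2π×3000/60 = 314.2 rad/s
τ = P_out/ω = 139420/314.2 = 444 N·m

444 N·m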